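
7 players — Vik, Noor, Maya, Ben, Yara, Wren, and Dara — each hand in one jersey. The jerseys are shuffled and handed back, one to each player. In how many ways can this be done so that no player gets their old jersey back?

Let Aᵢ be the assignments in which player i gets their old jersey. We want the size of the complement of A₁∪…∪A_7.
By inclusion–exclusion this is Σ_{j=0}^{7} (−1)^j C(7,j)·(7−j)!.
Computing: 5040 − 5040 + 2520 − 840 + 210 − 42 + 7 − 1 = 1854.

1854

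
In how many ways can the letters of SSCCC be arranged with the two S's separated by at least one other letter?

6

Total arrangements of SSCCC: 5!/(3!·2!) = 10.
Arrangements with the S's together: treat SS as one letter, giving (4)!/(3!) = 4.
Hence 10 − 4 = 6.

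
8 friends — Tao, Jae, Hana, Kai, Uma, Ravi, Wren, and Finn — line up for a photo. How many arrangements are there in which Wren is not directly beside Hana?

There are 8! = 40320 arrangements in all. If Wren and Hana are adjacent, merging them into one block gives 2·(7)! = 10080 arrangements.
So 40320 − 10080 = 30240 arrangements keep them apart.

30240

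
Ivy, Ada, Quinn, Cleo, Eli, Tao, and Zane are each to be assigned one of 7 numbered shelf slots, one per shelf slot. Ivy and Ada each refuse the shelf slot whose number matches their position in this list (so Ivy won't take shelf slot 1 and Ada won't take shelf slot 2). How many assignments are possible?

Let Aᵢ (for i ∈ {1, 2}) be the placements that put person i in their forbidden shelf slot. Any j of these fix j positions, leaving (7−j)! ways to fill the rest, and there are C(2,j) ways to pick which j.
By inclusion–exclusion, the number of valid placements is Σ_{j=0}^{2} (−1)^j C(2,j)·(7−j)!.
Computing: 5040 − 1440 + 120 = 3720.

3720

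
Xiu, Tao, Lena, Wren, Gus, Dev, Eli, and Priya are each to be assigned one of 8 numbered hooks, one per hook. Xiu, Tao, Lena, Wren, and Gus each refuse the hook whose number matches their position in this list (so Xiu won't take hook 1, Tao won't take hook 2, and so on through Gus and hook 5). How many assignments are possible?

21234

Let Aᵢ (for 1 ≤ i ≤ 5) be the placements that put person i in their forbidden hook. Any j of these fix j positions, leaving (8−j)! ways to fill the rest, and there are C(5,j) ways to pick which j.
By inclusion–exclusion, the number of valid placements is Σ_{j=0}^{5} (−1)^j C(5,j)·(8−j)!.
Computing: 40320 − 25200 + 7200 − 1200 + 120 − 6 = 21234.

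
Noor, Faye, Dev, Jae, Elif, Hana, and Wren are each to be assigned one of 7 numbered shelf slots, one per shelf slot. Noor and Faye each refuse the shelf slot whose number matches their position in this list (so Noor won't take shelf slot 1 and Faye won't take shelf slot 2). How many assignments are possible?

Let Aᵢ (for i ∈ {1, 2}) be the placements that put person i in their forbidden shelf slot. Any j of these fix j positions, leaving (7−j)! ways to fill the rest, and there are C(2,j) ways to pick which j.
By inclusion–exclusion, the number of valid placements is Σ_{j=0}^{2} (−1)^j C(2,j)·(7−j)!.
Computing: 5040 − 1440 + 120 = 3720.

3720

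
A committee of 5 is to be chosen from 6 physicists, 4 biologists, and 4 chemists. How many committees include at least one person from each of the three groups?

1448

Total 5-person selections from all 14: C(14,5) = 2002.
Subtract selections that omit an entire group: no physicists → C(8,5) = 56; no biologists → C(10,5) = 252; no chemists → C(10,5) = 252.
Add back selections omitting two groups (i.e. drawn from a single group): C(6,5) + C(4,5) + C(4,5) = 6.
By inclusion–exclusion: 2002 − 560 + 6 = 1448.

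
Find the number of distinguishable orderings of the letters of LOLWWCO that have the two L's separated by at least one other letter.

There are 7!/(2!·2!·2!) = 630 arrangements of LOLWWCO in total.
If the two L's are adjacent, glue them into one block, leaving 6 items to arrange: (6)!/(2!·2!) = 180 ways.
Subtracting, 630 − 180 = 450 arrangements keep the L's apart.

450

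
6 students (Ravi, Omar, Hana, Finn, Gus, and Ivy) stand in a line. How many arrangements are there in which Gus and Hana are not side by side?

480

There are 6! = 720 arrangements in all. If Gus and Hana are adjacent, merging them into one block gives 2·(5)! = 240 arrangements.
Complementary counting: 720 − 240 = 480.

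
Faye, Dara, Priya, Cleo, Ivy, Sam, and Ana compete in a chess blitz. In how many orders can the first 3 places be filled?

There are 7 choices for 1st place, 6 for 2nd, and 5 for 3rd.
That gives 7 × 6 × 5 = 210.

210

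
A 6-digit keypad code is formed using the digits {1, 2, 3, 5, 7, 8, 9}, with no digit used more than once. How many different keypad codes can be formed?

This is a permutation of 6 out of 7: P(7,6) = 7!/1!.
That product is 7 × 6 × 5 × 4 × 3 × 2 = 5040.

5040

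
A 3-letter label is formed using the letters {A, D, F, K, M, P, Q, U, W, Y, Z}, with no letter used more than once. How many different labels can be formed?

990

This is a permutation of 3 out of 11: P(11,3) = 11!/8!.
That product is 11 × 10 × 9 = 990.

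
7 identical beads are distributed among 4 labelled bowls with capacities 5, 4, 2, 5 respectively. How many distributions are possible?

Without the upper bounds there are C(10,3) = 120 ways to split 7 among 4 bowls.
Subtract solutions that violate a single cap (substitute x_i' = x_i − (cap_i+1)): x_1 ≥ 6 gives C(4,3) = 4; x_2 ≥ 5 gives C(5,3) = 10; x_3 ≥ 3 gives C(7,3) = 35; x_4 ≥ 6 gives C(4,3) = 4. Together 53.
No two caps can be exceeded simultaneously, so the pair terms are all 0.
By inclusion–exclusion the count is 120 − 53 + 0 = 67.

67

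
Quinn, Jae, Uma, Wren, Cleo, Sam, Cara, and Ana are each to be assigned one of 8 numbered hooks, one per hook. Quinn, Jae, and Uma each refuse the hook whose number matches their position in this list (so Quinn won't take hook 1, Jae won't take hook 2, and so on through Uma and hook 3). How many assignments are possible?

27240

Let Aᵢ (for i ∈ {1, 2, 3}) be the placements that put person i in their forbidden hook. Any j of these fix j positions, leaving (8−j)! ways to fill the rest, and there are C(3,j) ways to pick which j.
By inclusion–exclusion, the number of valid placements is Σ_{j=0}^{3} (−1)^j C(3,j)·(8−j)!.
Computing: 40320 − 15120 + 2160 − 120 = 27240.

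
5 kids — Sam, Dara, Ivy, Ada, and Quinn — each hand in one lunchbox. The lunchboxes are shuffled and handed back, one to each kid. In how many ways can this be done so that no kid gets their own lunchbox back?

44

Let Aᵢ be the assignments in which kid i gets their own lunchbox. We want the size of the complement of A₁∪…∪A_5.
By inclusion–exclusion this is Σ_{j=0}^{5} (−1)^j C(5,j)·(5−j)!.
Computing: 120 − 120 + 60 − 20 + 5 − 1 = 44.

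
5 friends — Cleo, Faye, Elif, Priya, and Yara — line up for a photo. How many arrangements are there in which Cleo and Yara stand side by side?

Glue Cleo and Yara into one block (2 internal orders), leaving 4 units to arrange in a row.
That gives 2 × 4! = 2 × 24 = 48.

48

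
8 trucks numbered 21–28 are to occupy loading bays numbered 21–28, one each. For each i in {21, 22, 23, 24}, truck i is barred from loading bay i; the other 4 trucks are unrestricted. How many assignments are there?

24024

Let Aᵢ (for 21 ≤ i ≤ 24) be the placements that put truck i in its forbidden loading bay. Any j of these fix j positions, leaving (8−j)! ways to fill the rest, and there are C(4,j) ways to pick which j.
By inclusion–exclusion, the number of valid placements is Σ_{j=0}^{4} (−1)^j C(4,j)·(8−j)!.
Computing: 40320 − 20160 + 4320 − 480 + 24 = 24024.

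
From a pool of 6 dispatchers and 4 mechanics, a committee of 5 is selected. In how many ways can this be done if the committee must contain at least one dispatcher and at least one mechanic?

246

With no constraint there are C(10,5) = 252 possible selections.
Subtract selections that omit an entire group: no dispatchers → C(4,5) = 0; no mechanics → C(6,5) = 6.
Both groups omitted at once is impossible, so 252 − 6 = 246.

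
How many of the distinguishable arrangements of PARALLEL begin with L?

1260

Fix L in the first position and arrange the remaining 7 letters.
Those 7 letters have A appearing twice and L appearing twice, giving (7)!/(2!·2!) = 1260.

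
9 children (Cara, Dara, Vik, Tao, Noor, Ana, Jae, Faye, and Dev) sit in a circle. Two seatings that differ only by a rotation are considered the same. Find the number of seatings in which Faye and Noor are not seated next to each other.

30240

All circular seatings of 9 people number (8)! = 40320.
Seatings with Faye beside Noor: treat them as a block with 2 internal orders, giving 2 × (7)! = 10080.
Subtracting, 40320 − 10080 = 30240.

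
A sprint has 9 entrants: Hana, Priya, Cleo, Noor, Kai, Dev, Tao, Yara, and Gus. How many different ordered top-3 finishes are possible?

There are 9 choices for 1st place, 8 for 2nd, and 7 for 3rd.
That gives 9 × 8 × 7 = 504.

504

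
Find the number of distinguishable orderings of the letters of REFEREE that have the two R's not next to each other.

Total arrangements of REFEREE: 7!/(4!·2!) = 105.
Arrangements with the R's together: treat RR as one letter, giving (6)!/(4!) = 30.
Subtracting, 105 − 30 = 75 arrangements keep the R's apart.

75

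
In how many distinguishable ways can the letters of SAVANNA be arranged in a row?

The 7 letters of SAVANNA have repeats: A appearing 3 times and N appearing twice.
The number of distinct arrangements is 7!/(3!·2!) = 5040/12 = 420.

420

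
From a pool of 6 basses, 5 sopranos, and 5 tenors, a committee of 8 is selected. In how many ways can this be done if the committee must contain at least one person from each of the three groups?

12495

With no constraint there are C(16,8) = 12870 possible selections.
Selections missing a whole group: no basses → C(10,8) = 45; no sopranos → C(11,8) = 165; no tenors → C(11,8) = 165.
Add back selections omitting two groups (i.e. drawn from a single group): C(6,8) + C(5,8) + C(5,8) = 0.
By inclusion–exclusion: 12870 − 375 + 0 = 12495.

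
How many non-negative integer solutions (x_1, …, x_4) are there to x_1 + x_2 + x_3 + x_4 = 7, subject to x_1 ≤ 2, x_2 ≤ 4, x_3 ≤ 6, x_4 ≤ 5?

Ignoring the caps, the number of non-negative solutions to x_1+…+x_4 = 7 is C(10,3) = 120.
Subtract solutions that violate a single cap (substitute x_i' = x_i − (cap_i+1)): x_1 ≥ 3 gives C(7,3) = 35; x_2 ≥ 5 gives C(5,3) = 10; x_3 ≥ 7 gives C(3,3) = 1; x_4 ≥ 6 gives C(4,3) = 4. Together 50.
No two caps can be exceeded simultaneously, so the pair terms are all 0.
By inclusion–exclusion the count is 120 − 50 + 0 = 70.

70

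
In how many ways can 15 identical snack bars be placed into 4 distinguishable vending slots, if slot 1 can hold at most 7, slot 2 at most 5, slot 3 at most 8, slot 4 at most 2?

Without the upper bounds there are C(18,3) = 816 ways to split 15 among 4 vending slots.
Subtract solutions that violate a single cap (substitute x_i' = x_i − (cap_i+1)): x_1 ≥ 8 gives C(10,3) = 120; x_2 ≥ 6 gives C(12,3) = 220; x_3 ≥ 9 gives C(9,3) = 84; x_4 ≥ 3 gives C(15,3) = 455. Together 879.
Add back pairs where two caps are both exceeded: 4 + 0 + 35 + 1 + 84 + 20 = 144.
By inclusion–exclusion the count is 816 − 879 + 144 = 81.

81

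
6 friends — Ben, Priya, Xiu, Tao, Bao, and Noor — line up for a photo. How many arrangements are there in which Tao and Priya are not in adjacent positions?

There are 6! = 720 arrangements in all. If Tao and Priya are adjacent, merging them into one block gives 2·(5)! = 240 arrangements.
So 720 − 240 = 480 arrangements keep them apart.

480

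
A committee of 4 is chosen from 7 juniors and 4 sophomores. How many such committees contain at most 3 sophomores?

Split by how many sophomores are chosen (0 through 3).
Sum: C(4,0)·C(7,4) + C(4,1)·C(7,3) + C(4,2)·C(7,2) + C(4,3)·C(7,1) = 35 + 140 + 126 + 28 = 329.

329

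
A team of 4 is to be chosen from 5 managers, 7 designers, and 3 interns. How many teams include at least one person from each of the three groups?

630

With no constraint there are C(15,4) = 1365 possible selections.
Selections missing a whole group: no managers → C(10,4) = 210; no designers → C(8,4) = 70; no interns → C(12,4) = 495.
Add back selections omitting two groups (i.e. drawn from a single group): C(5,4) + C(7,4) + C(3,4) = 40.
By inclusion–exclusion: 1365 − 775 + 40 = 630.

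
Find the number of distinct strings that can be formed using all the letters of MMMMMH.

6

The 6 letters of MMMMMH have repeats: M appearing 5 times.
Dividing 6! = 720 by 5! = 120 for the repeated letters gives 6.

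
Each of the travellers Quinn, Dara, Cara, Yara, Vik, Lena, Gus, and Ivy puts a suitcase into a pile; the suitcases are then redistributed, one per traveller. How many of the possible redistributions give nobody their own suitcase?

14833

Count assignments avoiding every fixed point. For any j of the 8 travellers fixed to their own suitcase, the other 8−j can be arranged in (8−j)! ways.
By inclusion–exclusion this is Σ_{j=0}^{8} (−1)^j C(8,j)·(8−j)!.
Computing: 40320 − 40320 + 20160 − 6720 + 1680 − 336 + 56 − 8 + 1 = 14833.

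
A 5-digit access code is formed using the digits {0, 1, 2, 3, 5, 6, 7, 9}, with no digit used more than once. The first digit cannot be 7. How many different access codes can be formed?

The first digit has 8−1 = 7 choices (anything except 7).
The remaining 4 digits are filled from the other 7 symbols without repetition: 7 × 6 × 5 × 4 = 840.
Total: 7 × 840 = 5880.

5880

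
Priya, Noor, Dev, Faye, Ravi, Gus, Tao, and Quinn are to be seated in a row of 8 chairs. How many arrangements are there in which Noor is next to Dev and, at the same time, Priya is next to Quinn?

2880

Treat {Noor,Dev} as one block (2 orders) and {Priya,Quinn} as another (2 orders).
That leaves 6 units to arrange: 2 × 2 × 6! = 4 × 720 = 2880.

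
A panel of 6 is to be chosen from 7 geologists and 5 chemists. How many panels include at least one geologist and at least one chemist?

917

Total 6-person selections from all 12: C(12,6) = 924.
Subtract selections that omit an entire group: no geologists → C(5,6) = 0; no chemists → C(7,6) = 7.
Both groups omitted at once is impossible, so 924 − 7 = 917.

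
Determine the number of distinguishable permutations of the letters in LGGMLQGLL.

Letter multiplicities in LGGMLQGLL: G×3, L×4, M×1, Q×1.
Dividing 9! = 362880 by 4!·3! = 144 for the repeated letters gives 2520.

2520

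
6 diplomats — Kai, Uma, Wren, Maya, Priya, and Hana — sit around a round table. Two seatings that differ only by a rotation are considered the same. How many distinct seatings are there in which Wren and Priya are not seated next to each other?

All circular seatings of 6 people number (5)! = 120.
Those with Wren next to Priya: fuse the pair into one unit and seat 5 units around a circle — 2·(4)! = 48.
Subtracting, 120 − 48 = 72.

72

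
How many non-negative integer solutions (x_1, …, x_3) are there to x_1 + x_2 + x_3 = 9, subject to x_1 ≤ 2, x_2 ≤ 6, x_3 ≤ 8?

20

By stars and bars, unrestricted non-negative solutions to x_1+…+x_3 = 9 number C(9+2,2) = 55.
Subtract solutions that violate a single cap (substitute x_i' = x_i − (cap_i+1)): x_1 ≥ 3 gives C(8,2) = 28; x_2 ≥ 7 gives C(4,2) = 6; x_3 ≥ 9 gives C(2,2) = 1. Together 35.
No two caps can be exceeded simultaneously, so the pair terms are all 0.
By inclusion–exclusion the count is 55 − 35 + 0 = 20.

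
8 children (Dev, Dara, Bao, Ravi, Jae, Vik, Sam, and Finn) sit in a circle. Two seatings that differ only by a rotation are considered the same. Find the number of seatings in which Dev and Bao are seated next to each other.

1440

Glue Dev and Bao into a block (2 internal orders). Seating 7 units around a circle gives (6)! arrangements.
So 2 × (6)! = 2 × 720 = 1440.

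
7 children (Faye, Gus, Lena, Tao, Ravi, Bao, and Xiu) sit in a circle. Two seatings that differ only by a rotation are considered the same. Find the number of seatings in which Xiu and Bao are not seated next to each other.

Without the restriction there are (6)! = 720 seatings.
Those with Xiu next to Bao: fuse the pair into one unit and seat 6 units around a circle — 2·(5)! = 240.
Subtracting, 720 − 240 = 480.

480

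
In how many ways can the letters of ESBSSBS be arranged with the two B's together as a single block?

30

Treat the 2 copies of B as a single block. The multiset to arrange is then {BB, E, S, S, S, S}, 6 items in all.
That gives (6)!/(4!) = 30 arrangements.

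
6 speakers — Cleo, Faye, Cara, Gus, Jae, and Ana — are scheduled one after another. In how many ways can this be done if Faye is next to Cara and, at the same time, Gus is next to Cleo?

Treat {Faye,Cara} as one block (2 orders) and {Gus,Cleo} as another (2 orders).
That leaves 4 units to arrange: 2 × 2 × 4! = 4 × 24 = 96.

96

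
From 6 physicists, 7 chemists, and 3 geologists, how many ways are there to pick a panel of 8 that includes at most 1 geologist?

6435

Split by how many geologists are chosen (0 through 1).
Sum: C(3,0)·C(13,8) + C(3,1)·C(13,7) = 1287 + 5148 = 6435.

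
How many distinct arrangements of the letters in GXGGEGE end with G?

With the last slot taken by G, it remains to arrange the other 6 letters (XGGEGE).
Those 6 letters have E appearing twice and G appearing 3 times, giving (6)!/(3!·2!) = 60.

60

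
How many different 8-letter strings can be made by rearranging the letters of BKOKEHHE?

BKOKEHHE has 8 letters with E appearing twice, H appearing twice, and K appearing twice.
So there are 8! / (2!·2!·2!) = 5040 distinguishable arrangements.

5040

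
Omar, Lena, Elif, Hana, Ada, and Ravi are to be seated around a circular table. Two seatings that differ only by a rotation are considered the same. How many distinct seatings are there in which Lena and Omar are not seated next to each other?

72

All circular seatings of 6 people number (5)! = 120.
Seatings with Lena beside Omar: treat them as a block with 2 internal orders, giving 2 × (4)! = 48.
Subtracting, 120 − 48 = 72.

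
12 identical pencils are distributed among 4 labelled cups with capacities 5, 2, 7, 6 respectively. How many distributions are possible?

94

Ignoring the caps, the number of non-negative solutions to x_1+…+x_4 = 12 is C(15,3) = 455.
Subtract solutions that violate a single cap (substitute x_i' = x_i − (cap_i+1)): x_1 ≥ 6 gives C(9,3) = 84; x_2 ≥ 3 gives C(12,3) = 220; x_3 ≥ 8 gives C(7,3) = 35; x_4 ≥ 7 gives C(8,3) = 56. Together 395.
Add back pairs where two caps are both exceeded: 20 + 0 + 0 + 4 + 10 + 0 = 34.
By inclusion–exclusion the count is 455 − 395 + 34 = 94.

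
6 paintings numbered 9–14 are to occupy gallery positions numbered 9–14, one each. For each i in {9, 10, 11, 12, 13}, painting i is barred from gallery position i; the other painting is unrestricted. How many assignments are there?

Let Aᵢ (for 9 ≤ i ≤ 13) be the placements that put painting i in its forbidden gallery position. Any j of these fix j positions, leaving (6−j)! ways to fill the rest, and there are C(5,j) ways to pick which j.
By inclusion–exclusion, the number of valid placements is Σ_{j=0}^{5} (−1)^j C(5,j)·(6−j)!.
Computing: 720 − 600 + 240 − 60 + 10 − 1 = 309.

309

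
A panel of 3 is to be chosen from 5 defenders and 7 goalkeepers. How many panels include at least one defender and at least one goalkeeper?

175

Unrestricted: C(12,3) = 220 ways to pick any 3 of the 12.
Subtract selections that omit an entire group: no defenders → C(7,3) = 35; no goalkeepers → C(5,3) = 10.
Both groups omitted at once is impossible, so 220 − 45 = 175.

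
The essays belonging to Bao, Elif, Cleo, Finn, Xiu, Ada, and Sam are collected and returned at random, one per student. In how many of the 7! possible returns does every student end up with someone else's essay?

1854

This is the derangement count D_7: permutations of 7 items with no fixed point.
By inclusion–exclusion this is Σ_{j=0}^{7} (−1)^j C(7,j)·(7−j)!.
Computing: 5040 − 5040 + 2520 − 840 + 210 − 42 + 7 − 1 = 1854.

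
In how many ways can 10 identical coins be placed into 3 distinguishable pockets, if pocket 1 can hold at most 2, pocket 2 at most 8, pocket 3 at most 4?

12

Ignoring the caps, the number of non-negative solutions to x_1+…+x_3 = 10 is C(12,2) = 66.
Subtract solutions that violate a single cap (substitute x_i' = x_i − (cap_i+1)): x_1 ≥ 3 gives C(9,2) = 36; x_2 ≥ 9 gives C(3,2) = 3; x_3 ≥ 5 gives C(7,2) = 21. Together 60.
Add back pairs where two caps are both exceeded: 0 + 6 + 0 = 6.
By inclusion–exclusion the count is 66 − 60 + 6 = 12.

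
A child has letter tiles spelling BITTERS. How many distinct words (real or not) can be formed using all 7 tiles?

2520

Letter multiplicities in BITTERS: B×1, E×1, I×1, R×1, S×1, T×2.
The number of distinct arrangements is 7!/(2!) = 5040/2 = 2520.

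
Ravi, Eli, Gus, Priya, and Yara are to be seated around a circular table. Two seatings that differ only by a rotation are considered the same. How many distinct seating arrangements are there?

Fix one person's seat to break rotational symmetry; the remaining 4 people can be arranged in (4)! = 24 ways.

24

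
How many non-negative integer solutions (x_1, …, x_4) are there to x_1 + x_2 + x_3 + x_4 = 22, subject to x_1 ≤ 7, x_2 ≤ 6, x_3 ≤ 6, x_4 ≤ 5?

Ignoring the caps, the number of non-negative solutions to x_1+…+x_4 = 22 is C(25,3) = 2300.
Subtract solutions that violate a single cap (substitute x_i' = x_i − (cap_i+1)): x_1 ≥ 8 gives C(17,3) = 680; x_2 ≥ 7 gives C(18,3) = 816; x_3 ≥ 7 gives C(18,3) = 816; x_4 ≥ 6 gives C(19,3) = 969. Together 3281.
Add back pairs where two caps are both exceeded: 120 + 120 + 165 + 165 + 220 + 220 = 1010.
Subtract triples: 1 + 4 + 4 + 10 = 19.
By inclusion–exclusion the count is 2300 − 3281 + 1010 − 19 = 10.

10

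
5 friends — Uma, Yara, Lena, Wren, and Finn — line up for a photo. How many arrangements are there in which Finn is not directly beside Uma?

72

There are 5! = 120 arrangements in all. If Finn and Uma are adjacent, merging them into one block gives 2·(4)! = 48 arrangements.
Complementary counting: 120 − 48 = 72.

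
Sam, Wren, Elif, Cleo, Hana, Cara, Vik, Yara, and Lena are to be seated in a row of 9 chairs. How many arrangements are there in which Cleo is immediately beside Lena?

Treat {Cleo, Lena} as a single unit. There are 8 units to order, and the pair itself can be ordered 2 ways.
So the count is 2·(8)! = 80640.

80640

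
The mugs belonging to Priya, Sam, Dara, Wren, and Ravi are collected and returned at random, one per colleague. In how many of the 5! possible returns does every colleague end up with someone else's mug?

44

Let Aᵢ be the assignments in which colleague i gets their own mug. We want the size of the complement of A₁∪…∪A_5.
By inclusion–exclusion this is Σ_{j=0}^{5} (−1)^j C(5,j)·(5−j)!.
Computing: 120 − 120 + 60 − 20 + 5 − 1 = 44.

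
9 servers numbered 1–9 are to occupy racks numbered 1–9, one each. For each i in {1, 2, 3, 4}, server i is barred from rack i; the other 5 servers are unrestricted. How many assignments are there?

Let Aᵢ (for 1 ≤ i ≤ 4) be the placements that put server i in its forbidden rack. Any j of these fix j positions, leaving (9−j)! ways to fill the rest, and there are C(4,j) ways to pick which j.
By inclusion–exclusion, the number of valid placements is Σ_{j=0}^{4} (−1)^j C(4,j)·(9−j)!.
Computing: 362880 − 161280 + 30240 − 2880 + 120 = 229080.

229080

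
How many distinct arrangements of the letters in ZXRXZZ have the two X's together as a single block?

20

Treat the 2 copies of X as a single block. The multiset to arrange is then {XX, R, Z, Z, Z}, 5 items in all.
That gives (5)!/(3!) = 20 arrangements.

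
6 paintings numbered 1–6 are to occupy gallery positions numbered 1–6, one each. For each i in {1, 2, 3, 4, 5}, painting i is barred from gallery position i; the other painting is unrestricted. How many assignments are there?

309

Let Aᵢ (for 1 ≤ i ≤ 5) be the placements that put painting i in its forbidden gallery position. Any j of these fix j positions, leaving (6−j)! ways to fill the rest, and there are C(5,j) ways to pick which j.
By inclusion–exclusion, the number of valid placements is Σ_{j=0}^{5} (−1)^j C(5,j)·(6−j)!.
Computing: 720 − 600 + 240 − 60 + 10 − 1 = 309.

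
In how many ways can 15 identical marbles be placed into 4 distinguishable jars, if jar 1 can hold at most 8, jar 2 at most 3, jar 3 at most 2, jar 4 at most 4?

Without the upper bounds there are C(18,3) = 816 ways to split 15 among 4 jars.
Subtract solutions that violate a single cap (substitute x_i' = x_i − (cap_i+1)): x_1 ≥ 9 gives C(9,3) = 84; x_2 ≥ 4 gives C(14,3) = 364; x_3 ≥ 3 gives C(15,3) = 455; x_4 ≥ 5 gives C(13,3) = 286. Together 1189.
Add back pairs where two caps are both exceeded: 10 + 20 + 4 + 165 + 84 + 120 = 403.
Subtract triples: 0 + 0 + 0 + 20 = 20.
By inclusion–exclusion the count is 816 − 1189 + 403 − 20 = 10.

10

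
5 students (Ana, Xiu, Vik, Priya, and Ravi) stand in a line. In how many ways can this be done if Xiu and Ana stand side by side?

48

Treat {Xiu, Ana} as a single unit. There are 4 units to order, and the pair itself can be ordered 2 ways.
That gives 2 × 4! = 2 × 24 = 48.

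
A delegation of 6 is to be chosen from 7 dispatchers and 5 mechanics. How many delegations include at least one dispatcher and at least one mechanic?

917

Unrestricted: C(12,6) = 924 ways to pick any 6 of the 12.
Subtract selections that omit an entire group: no dispatchers → C(5,6) = 0; no mechanics → C(7,6) = 7.
Both groups omitted at once is impossible, so 924 − 7 = 917.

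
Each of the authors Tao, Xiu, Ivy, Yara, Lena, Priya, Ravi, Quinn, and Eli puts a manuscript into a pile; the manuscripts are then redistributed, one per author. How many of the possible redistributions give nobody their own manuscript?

133496

This is the derangement count D_9: permutations of 9 items with no fixed point.
By inclusion–exclusion this is Σ_{j=0}^{9} (−1)^j C(9,j)·(9−j)!.
Computing: 362880 − 362880 + 181440 − 60480 + 15120 − 3024 + 504 − 72 + 9 − 1 = 133496.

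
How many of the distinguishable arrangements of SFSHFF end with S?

20

With the last slot taken by S, it remains to arrange the other 5 letters (FSHFF).
Those 5 letters have F appearing 3 times, giving (5)!/(3!) = 20.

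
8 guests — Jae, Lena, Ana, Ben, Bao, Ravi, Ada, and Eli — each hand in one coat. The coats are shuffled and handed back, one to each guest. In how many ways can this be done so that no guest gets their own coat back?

14833

This is the derangement count D_8: permutations of 8 items with no fixed point.
By inclusion–exclusion this is Σ_{j=0}^{8} (−1)^j C(8,j)·(8−j)!.
Computing: 40320 − 40320 + 20160 − 6720 + 1680 − 336 + 56 − 8 + 1 = 14833.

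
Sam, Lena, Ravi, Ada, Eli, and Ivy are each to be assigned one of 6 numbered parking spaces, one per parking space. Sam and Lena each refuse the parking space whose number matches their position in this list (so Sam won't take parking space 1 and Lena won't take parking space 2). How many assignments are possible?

Let Aᵢ (for i ∈ {1, 2}) be the placements that put person i in their forbidden parking space. Any j of these fix j positions, leaving (6−j)! ways to fill the rest, and there are C(2,j) ways to pick which j.
By inclusion–exclusion, the number of valid placements is Σ_{j=0}^{2} (−1)^j C(2,j)·(6−j)!.
Computing: 720 − 240 + 24 = 504.

504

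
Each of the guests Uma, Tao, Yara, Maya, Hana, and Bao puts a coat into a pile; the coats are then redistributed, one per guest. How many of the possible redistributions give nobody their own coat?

Let Aᵢ be the assignments in which guest i gets their own coat. We want the size of the complement of A₁∪…∪A_6.
By inclusion–exclusion this is Σ_{j=0}^{6} (−1)^j C(6,j)·(6−j)!.
Computing: 720 − 720 + 360 − 120 + 30 − 6 + 1 = 265.

265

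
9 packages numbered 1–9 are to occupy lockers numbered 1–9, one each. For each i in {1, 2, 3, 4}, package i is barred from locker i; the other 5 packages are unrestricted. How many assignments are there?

229080

Let Aᵢ (for 1 ≤ i ≤ 4) be the placements that put package i in its forbidden locker. Any j of these fix j positions, leaving (9−j)! ways to fill the rest, and there are C(4,j) ways to pick which j.
By inclusion–exclusion, the number of valid placements is Σ_{j=0}^{4} (−1)^j C(4,j)·(9−j)!.
Computing: 362880 − 161280 + 30240 − 2880 + 120 = 229080.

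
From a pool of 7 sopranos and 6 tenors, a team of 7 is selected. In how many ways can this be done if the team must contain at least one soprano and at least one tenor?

1715

Unrestricted: C(13,7) = 1716 ways to pick any 7 of the 13.
Selections missing a whole group: no sopranos → C(6,7) = 0; no tenors → C(7,7) = 1.
Both groups omitted at once is impossible, so 1716 − 1 = 1715.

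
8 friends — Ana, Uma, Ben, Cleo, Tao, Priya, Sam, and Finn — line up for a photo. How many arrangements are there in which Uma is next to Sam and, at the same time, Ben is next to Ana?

2880

Treat {Uma,Sam} as one block (2 orders) and {Ben,Ana} as another (2 orders).
That leaves 6 units to arrange: 2 × 2 × 6! = 4 × 720 = 2880.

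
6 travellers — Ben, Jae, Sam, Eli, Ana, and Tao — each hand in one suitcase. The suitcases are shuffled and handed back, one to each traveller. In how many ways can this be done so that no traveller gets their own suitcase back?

265

This is the derangement count D_6: permutations of 6 items with no fixed point.
By inclusion–exclusion this is Σ_{j=0}^{6} (−1)^j C(6,j)·(6−j)!.
Computing: 720 − 720 + 360 − 120 + 30 − 6 + 1 = 265.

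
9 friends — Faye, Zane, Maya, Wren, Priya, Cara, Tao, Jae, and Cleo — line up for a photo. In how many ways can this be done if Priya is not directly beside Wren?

282240

There are 9! = 362880 arrangements in all. If Priya and Wren are adjacent, merging them into one block gives 2·(8)! = 80640 arrangements.
Complementary counting: 362880 − 80640 = 282240.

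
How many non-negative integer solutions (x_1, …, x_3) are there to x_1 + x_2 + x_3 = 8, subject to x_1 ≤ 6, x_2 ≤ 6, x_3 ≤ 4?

By stars and bars, unrestricted non-negative solutions to x_1+…+x_3 = 8 number C(8+2,2) = 45.
Subtract solutions that violate a single cap (substitute x_i' = x_i − (cap_i+1)): x_1 ≥ 7 gives C(3,2) = 3; x_2 ≥ 7 gives C(3,2) = 3; x_3 ≥ 5 gives C(5,2) = 10. Together 16.
No two caps can be exceeded simultaneously, so the pair terms are all 0.
By inclusion–exclusion the count is 45 − 16 + 0 = 29.

29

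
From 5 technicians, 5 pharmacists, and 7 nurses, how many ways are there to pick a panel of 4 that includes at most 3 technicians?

Split by how many technicians are chosen (0 through 3).
Sum: C(5,0)·C(12,4) + C(5,1)·C(12,3) + C(5,2)·C(12,2) + C(5,3)·C(12,1) = 495 + 1100 + 660 + 120 = 2375.

2375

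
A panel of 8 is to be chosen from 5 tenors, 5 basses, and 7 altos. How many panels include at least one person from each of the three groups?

23275

With no constraint there are C(17,8) = 24310 possible selections.
Subtract selections that omit an entire group: no tenors → C(12,8) = 495; no basses → C(12,8) = 495; no altos → C(10,8) = 45.
Add back selections omitting two groups (i.e. drawn from a single group): C(5,8) + C(5,8) + C(7,8) = 0.
By inclusion–exclusion: 24310 − 1035 + 0 = 23275.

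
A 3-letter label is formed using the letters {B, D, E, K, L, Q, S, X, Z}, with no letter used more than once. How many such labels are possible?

504

This is a permutation of 3 out of 9: P(9,3) = 9!/6!.
That product is 9 × 8 × 7 = 504.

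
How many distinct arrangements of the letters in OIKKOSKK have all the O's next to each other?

210

Treat the 2 copies of O as a single block. The multiset to arrange is then {OO, I, K, K, K, K, S}, 7 items in all.
That gives (7)!/(4!) = 210 arrangements.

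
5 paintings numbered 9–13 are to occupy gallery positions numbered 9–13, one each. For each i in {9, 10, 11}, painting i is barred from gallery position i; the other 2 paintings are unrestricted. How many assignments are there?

Let Aᵢ (for i ∈ {9, 10, 11}) be the placements that put painting i in its forbidden gallery position. Any j of these fix j positions, leaving (5−j)! ways to fill the rest, and there are C(3,j) ways to pick which j.
By inclusion–exclusion, the number of valid placements is Σ_{j=0}^{3} (−1)^j C(3,j)·(5−j)!.
Computing: 120 − 72 + 18 − 2 = 64.

64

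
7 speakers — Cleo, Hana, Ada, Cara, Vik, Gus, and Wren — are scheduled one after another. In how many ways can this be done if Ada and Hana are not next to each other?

3600

There are 7! = 5040 arrangements in all. If Ada and Hana are adjacent, merging them into one block gives 2·(6)! = 1440 arrangements.
Complementary counting: 5040 − 1440 = 3600.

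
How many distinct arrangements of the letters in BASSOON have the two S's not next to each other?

There are 7!/(2!·2!) = 1260 arrangements of BASSOON in total.
Arrangements with the S's together: treat SS as one letter, giving (6)!/(2!) = 360.
Hence 1260 − 360 = 900.

900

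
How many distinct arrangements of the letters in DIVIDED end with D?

Fix D in the last position and arrange the remaining 6 letters.
Those 6 letters have D appearing twice and I appearing twice, giving (6)!/(2!·2!) = 180.

180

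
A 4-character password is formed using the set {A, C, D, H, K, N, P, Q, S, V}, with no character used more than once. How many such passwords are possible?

This is a permutation of 4 out of 10: P(10,4) = 10!/6!.
That product is 10 × 9 × 8 × 7 = 5040.

5040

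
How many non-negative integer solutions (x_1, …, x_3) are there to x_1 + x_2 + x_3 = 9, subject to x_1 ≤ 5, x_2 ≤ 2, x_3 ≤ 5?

9

By stars and bars, unrestricted non-negative solutions to x_1+…+x_3 = 9 number C(9+2,2) = 55.
Subtract solutions that violate a single cap (substitute x_i' = x_i − (cap_i+1)): x_1 ≥ 6 gives C(5,2) = 10; x_2 ≥ 3 gives C(8,2) = 28; x_3 ≥ 6 gives C(5,2) = 10. Together 48.
Add back pairs where two caps are both exceeded: 1 + 0 + 1 = 2.
By inclusion–exclusion the count is 55 − 48 + 2 = 9.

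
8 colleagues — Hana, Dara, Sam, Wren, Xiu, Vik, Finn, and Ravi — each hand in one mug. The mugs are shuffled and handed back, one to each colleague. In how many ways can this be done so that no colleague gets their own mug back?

Let Aᵢ be the assignments in which colleague i gets their own mug. We want the size of the complement of A₁∪…∪A_8.
By inclusion–exclusion this is Σ_{j=0}^{8} (−1)^j C(8,j)·(8−j)!.
Computing: 40320 − 40320 + 20160 − 6720 + 1680 − 336 + 56 − 8 + 1 = 14833.

14833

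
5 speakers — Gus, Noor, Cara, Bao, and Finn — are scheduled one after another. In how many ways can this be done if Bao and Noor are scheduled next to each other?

Place the 3 others and the Bao-Noor pair as 4 objects in a line; the pair has 2 internal arrangements.
So the count is 2·(4)! = 48.

48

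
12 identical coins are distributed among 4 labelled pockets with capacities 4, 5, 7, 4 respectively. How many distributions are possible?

Ignoring the caps, the number of non-negative solutions to x_1+…+x_4 = 12 is C(15,3) = 455.
Subtract solutions that violate a single cap (substitute x_i' = x_i − (cap_i+1)): x_1 ≥ 5 gives C(10,3) = 120; x_2 ≥ 6 gives C(9,3) = 84; x_3 ≥ 8 gives C(7,3) = 35; x_4 ≥ 5 gives C(10,3) = 120. Together 359.
Add back pairs where two caps are both exceeded: 4 + 0 + 10 + 0 + 4 + 0 = 18.
By inclusion–exclusion the count is 455 − 359 + 18 = 114.

114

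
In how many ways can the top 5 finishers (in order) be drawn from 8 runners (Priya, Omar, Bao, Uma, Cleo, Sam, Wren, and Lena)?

6720

This is an ordered selection of 5 from 8: P(8,5).
That gives 8 × 7 × 6 × 5 × 4 = 6720.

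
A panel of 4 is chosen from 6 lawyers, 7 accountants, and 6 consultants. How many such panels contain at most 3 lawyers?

Split by how many lawyers are chosen (0 through 3).
Sum: C(6,0)·C(13,4) + C(6,1)·C(13,3) + C(6,2)·C(13,2) + C(6,3)·C(13,1) = 715 + 1716 + 1170 + 260 = 3861.

3861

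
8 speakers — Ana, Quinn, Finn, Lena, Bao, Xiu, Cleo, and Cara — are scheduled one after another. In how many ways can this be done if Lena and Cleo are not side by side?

30240

There are 8! = 40320 arrangements in all. If Lena and Cleo are adjacent, merging them into one block gives 2·(7)! = 10080 arrangements.
So 40320 − 10080 = 30240 arrangements keep them apart.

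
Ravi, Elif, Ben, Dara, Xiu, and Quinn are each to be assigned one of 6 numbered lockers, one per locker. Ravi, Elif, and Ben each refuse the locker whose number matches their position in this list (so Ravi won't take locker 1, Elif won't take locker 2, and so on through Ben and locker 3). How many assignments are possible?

Let Aᵢ (for i ∈ {1, 2, 3}) be the placements that put person i in their forbidden locker. Any j of these fix j positions, leaving (6−j)! ways to fill the rest, and there are C(3,j) ways to pick which j.
By inclusion–exclusion, the number of valid placements is Σ_{j=0}^{3} (−1)^j C(3,j)·(6−j)!.
Computing: 720 − 360 + 72 − 6 = 426.

426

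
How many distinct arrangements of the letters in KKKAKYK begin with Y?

6

With the first slot taken by Y, it remains to arrange the other 6 letters (KKKAKK).
Those 6 letters have K appearing 5 times, giving (6)!/(5!) = 6.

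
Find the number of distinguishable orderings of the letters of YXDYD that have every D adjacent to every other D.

12

Treat the 2 copies of D as a single block. The multiset to arrange is then {DD, X, Y, Y}, 4 items in all.
That gives (4)!/(2!) = 12 arrangements.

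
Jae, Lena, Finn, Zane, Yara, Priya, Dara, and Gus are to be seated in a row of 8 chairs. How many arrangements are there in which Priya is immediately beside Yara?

Treat {Priya, Yara} as a single unit. There are 7 units to order, and the pair itself can be ordered 2 ways.
So the count is 2·(7)! = 10080.

10080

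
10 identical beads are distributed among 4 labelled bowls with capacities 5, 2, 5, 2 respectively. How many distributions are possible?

27

By stars and bars, unrestricted non-negative solutions to x_1+…+x_4 = 10 number C(10+3,3) = 286.
Subtract solutions that violate a single cap (substitute x_i' = x_i − (cap_i+1)): x_1 ≥ 6 gives C(7,3) = 35; x_2 ≥ 3 gives C(10,3) = 120; x_3 ≥ 6 gives C(7,3) = 35; x_4 ≥ 3 gives C(10,3) = 120. Together 310.
Add back pairs where two caps are both exceeded: 4 + 0 + 4 + 4 + 35 + 4 = 51.
By inclusion–exclusion the count is 286 − 310 + 51 = 27.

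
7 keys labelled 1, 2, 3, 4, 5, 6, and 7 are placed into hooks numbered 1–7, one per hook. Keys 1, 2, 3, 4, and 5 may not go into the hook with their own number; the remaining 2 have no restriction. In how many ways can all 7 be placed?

Let Aᵢ (for 1 ≤ i ≤ 5) be the placements that put key i in its forbidden hook. Any j of these fix j positions, leaving (7−j)! ways to fill the rest, and there are C(5,j) ways to pick which j.
By inclusion–exclusion, the number of valid placements is Σ_{j=0}^{5} (−1)^j C(5,j)·(7−j)!.
Computing: 5040 − 3600 + 1200 − 240 + 30 − 2 = 2428.

2428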